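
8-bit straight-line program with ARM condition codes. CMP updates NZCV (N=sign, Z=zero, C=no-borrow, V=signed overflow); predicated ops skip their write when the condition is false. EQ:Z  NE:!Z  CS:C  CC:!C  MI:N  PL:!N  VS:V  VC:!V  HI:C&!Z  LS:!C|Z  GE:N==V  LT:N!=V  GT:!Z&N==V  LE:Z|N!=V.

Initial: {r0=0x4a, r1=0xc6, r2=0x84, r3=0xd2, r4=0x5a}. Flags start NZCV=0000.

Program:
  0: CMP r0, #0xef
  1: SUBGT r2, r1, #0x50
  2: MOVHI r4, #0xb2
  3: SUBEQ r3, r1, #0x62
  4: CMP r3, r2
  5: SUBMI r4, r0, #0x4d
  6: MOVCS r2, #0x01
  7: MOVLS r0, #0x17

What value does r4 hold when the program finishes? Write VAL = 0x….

VAL = 0x5a

[0] flags=0000 → (cmp)
[1] flags=0000 GT?T → r2=0x76
[2] flags=0000 HI?F → skip
[3] flags=0000 EQ?F → skip
[4] flags=0011 → (cmp)
[5] flags=0011 MI?F → skip
[6] flags=0011 CS?T → r2=0x01
[7] flags=0011 LS?F → skip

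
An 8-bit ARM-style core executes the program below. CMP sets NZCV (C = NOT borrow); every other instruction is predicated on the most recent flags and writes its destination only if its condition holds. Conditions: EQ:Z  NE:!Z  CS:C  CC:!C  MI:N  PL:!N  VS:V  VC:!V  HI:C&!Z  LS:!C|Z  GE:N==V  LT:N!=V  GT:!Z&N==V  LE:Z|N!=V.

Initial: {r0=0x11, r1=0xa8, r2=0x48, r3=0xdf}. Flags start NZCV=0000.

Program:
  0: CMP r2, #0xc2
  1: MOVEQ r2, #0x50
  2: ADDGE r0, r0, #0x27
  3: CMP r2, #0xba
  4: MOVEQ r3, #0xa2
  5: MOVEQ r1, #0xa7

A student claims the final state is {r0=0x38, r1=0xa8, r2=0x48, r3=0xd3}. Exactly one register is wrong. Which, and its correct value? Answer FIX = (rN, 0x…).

FIX = (r3, 0xdf)

0: ✓ CMP  NZCV=1001
1: · MOVEQ
2: ✓ ADDGE  r0←0x38
3: ✓ CMP  NZCV=1001
4: · MOVEQ
5: · MOVEQ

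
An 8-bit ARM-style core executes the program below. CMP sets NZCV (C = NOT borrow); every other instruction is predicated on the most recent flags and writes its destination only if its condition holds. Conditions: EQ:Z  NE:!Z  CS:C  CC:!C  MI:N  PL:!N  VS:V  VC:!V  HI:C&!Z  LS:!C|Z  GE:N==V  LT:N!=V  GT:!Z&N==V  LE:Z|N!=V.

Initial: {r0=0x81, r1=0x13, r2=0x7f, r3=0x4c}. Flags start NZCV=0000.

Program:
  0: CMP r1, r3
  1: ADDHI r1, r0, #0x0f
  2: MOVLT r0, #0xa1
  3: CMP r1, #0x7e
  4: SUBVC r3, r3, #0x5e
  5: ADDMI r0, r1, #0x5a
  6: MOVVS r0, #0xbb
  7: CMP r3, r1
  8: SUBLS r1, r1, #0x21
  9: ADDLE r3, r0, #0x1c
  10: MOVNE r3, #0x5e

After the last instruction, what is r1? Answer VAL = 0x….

[0] flags=1000 → (cmp)
[1] flags=1000 HI?F → skip
[2] flags=1000 LT?T → r0=0xa1
[3] flags=1000 → (cmp)
[4] flags=1000 VC?T → r3=0xee
[5] flags=1000 MI?T → r0=0x6d
[6] flags=1000 VS?F → skip
[7] flags=1010 → (cmp)
[8] flags=1010 LS?F → skip
[9] flags=1010 LE?T → r3=0x89
[10] flags=1010 NE?T → r3=0x5e

VAL = 0x13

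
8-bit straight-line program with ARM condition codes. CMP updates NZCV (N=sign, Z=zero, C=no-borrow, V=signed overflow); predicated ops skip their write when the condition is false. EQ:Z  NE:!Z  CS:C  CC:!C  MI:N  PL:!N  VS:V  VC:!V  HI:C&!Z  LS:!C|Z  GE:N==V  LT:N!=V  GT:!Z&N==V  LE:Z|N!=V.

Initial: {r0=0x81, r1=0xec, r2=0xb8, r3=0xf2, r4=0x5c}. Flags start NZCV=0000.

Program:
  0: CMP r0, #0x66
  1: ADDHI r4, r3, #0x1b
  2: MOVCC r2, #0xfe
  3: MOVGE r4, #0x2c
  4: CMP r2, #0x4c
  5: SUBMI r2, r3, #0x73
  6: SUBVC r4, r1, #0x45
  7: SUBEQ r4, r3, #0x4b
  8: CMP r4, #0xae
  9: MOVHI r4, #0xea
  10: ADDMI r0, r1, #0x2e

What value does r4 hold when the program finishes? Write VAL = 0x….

VAL = 0x0d

0: ✓ CMP  NZCV=0011
1: ✓ ADDHI  r4←0x0d
2: · MOVCC
3: · MOVGE
4: ✓ CMP  NZCV=0011
5: · SUBMI
6: · SUBVC
7: · SUBEQ
8: ✓ CMP  NZCV=0000
9: · MOVHI
10: · ADDMI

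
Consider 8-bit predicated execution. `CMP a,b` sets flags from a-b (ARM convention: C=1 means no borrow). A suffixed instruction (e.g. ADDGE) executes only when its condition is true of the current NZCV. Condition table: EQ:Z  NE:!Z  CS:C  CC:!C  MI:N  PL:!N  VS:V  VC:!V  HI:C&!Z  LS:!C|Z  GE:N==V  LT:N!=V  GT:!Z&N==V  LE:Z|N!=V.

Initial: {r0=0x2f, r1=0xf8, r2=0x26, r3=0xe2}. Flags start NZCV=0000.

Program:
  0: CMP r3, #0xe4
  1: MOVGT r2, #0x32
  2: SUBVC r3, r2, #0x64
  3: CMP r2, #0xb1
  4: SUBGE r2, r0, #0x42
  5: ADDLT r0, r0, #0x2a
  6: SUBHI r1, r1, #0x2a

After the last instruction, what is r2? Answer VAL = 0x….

VAL = 0xed

0: ✓ CMP  NZCV=1000
1: · MOVGT
2: ✓ SUBVC  r3←0xc2
3: ✓ CMP  NZCV=0000
4: ✓ SUBGE  r2←0xed
5: · ADDLT
6: · SUBHI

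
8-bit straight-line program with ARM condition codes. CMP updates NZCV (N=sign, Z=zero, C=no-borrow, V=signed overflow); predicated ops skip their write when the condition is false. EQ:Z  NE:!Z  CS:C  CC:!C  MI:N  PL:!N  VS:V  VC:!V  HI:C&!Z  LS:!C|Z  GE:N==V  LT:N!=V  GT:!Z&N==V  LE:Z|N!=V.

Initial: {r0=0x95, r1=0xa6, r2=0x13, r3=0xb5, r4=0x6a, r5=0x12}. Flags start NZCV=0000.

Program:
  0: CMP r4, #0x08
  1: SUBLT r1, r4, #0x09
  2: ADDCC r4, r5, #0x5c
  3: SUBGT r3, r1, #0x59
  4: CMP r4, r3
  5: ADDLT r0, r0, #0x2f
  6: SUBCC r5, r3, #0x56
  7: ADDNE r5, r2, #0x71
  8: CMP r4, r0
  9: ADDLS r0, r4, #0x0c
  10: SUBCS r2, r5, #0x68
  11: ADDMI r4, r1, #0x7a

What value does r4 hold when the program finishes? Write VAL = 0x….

0: ✓ CMP  NZCV=0010
1: · SUBLT
2: · ADDCC
3: ✓ SUBGT  r3←0x4d
4: ✓ CMP  NZCV=0010
5: · ADDLT
6: · SUBCC
7: ✓ ADDNE  r5←0x84
8: ✓ CMP  NZCV=1001
9: ✓ ADDLS  r0←0x76
10: · SUBCS
11: ✓ ADDMI  r4←0x20

VAL = 0x20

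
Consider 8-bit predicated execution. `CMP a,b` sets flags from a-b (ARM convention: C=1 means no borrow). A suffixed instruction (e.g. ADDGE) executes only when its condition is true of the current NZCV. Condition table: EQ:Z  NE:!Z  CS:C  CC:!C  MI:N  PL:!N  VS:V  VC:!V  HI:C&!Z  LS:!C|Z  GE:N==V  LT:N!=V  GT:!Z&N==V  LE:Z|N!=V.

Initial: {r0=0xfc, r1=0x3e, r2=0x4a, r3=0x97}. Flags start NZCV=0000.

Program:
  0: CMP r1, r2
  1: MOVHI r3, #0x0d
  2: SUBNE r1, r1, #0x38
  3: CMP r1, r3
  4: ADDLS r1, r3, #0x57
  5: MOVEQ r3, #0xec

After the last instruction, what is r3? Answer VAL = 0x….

VAL = 0x97

[0] flags=1000 → (cmp)
[1] flags=1000 HI?F → skip
[2] flags=1000 NE?T → r1=0x06
[3] flags=0000 → (cmp)
[4] flags=0000 LS?T → r1=0xee
[5] flags=0000 EQ?F → skip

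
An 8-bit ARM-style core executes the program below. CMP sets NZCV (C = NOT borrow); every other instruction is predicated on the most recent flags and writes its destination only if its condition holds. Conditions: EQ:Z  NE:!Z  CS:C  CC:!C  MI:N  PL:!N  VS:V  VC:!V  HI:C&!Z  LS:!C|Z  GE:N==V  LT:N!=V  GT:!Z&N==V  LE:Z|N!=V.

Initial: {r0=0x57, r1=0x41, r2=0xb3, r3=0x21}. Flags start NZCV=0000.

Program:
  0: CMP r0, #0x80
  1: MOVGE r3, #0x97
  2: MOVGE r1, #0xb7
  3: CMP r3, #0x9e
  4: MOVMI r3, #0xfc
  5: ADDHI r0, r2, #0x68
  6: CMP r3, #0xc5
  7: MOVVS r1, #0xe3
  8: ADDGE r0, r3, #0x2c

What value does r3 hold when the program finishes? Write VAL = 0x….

VAL = 0xfc

[0] flags=1001 → (cmp)
[1] flags=1001 GE?T → r3=0x97
[2] flags=1001 GE?T → r1=0xb7
[3] flags=1000 → (cmp)
[4] flags=1000 MI?T → r3=0xfc
[5] flags=1000 HI?F → skip
[6] flags=0010 → (cmp)
[7] flags=0010 VS?F → skip
[8] flags=0010 GE?T → r0=0x28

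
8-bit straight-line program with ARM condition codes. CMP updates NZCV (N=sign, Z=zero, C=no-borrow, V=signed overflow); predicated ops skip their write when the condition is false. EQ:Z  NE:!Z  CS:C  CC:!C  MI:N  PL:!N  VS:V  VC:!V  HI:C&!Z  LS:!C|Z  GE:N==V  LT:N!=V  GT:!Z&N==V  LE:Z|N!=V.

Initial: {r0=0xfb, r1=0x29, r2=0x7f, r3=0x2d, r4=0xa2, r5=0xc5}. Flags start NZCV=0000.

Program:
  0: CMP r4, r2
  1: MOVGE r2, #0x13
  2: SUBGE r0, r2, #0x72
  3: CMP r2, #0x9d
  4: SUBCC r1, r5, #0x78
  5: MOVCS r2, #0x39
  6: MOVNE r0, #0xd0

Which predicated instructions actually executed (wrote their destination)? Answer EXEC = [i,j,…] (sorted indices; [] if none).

[0] flags=0011 → (cmp)
[1] flags=0011 GE?F → skip
[2] flags=0011 GE?F → skip
[3] flags=1001 → (cmp)
[4] flags=1001 CC?T → r1=0x4d
[5] flags=1001 CS?F → skip
[6] flags=1001 NE?T → r0=0xd0

EXEC = [4,6]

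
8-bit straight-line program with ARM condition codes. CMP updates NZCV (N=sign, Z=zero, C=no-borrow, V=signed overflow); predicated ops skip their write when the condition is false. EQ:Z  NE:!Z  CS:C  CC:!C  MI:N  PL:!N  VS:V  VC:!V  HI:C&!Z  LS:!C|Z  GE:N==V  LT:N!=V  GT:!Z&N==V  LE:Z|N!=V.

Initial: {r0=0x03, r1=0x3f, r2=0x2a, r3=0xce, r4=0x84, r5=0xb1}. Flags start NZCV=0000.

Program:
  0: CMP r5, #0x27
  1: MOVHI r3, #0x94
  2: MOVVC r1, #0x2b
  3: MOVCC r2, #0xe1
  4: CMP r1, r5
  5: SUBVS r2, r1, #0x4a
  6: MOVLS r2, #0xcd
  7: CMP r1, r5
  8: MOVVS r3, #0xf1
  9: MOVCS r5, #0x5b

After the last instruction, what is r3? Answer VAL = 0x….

[0] flags=1010 → (cmp)
[1] flags=1010 HI?T → r3=0x94
[2] flags=1010 VC?T → r1=0x2b
[3] flags=1010 CC?F → skip
[4] flags=0000 → (cmp)
[5] flags=0000 VS?F → skip
[6] flags=0000 LS?T → r2=0xcd
[7] flags=0000 → (cmp)
[8] flags=0000 VS?F → skip
[9] flags=0000 CS?F → skip

VAL = 0x94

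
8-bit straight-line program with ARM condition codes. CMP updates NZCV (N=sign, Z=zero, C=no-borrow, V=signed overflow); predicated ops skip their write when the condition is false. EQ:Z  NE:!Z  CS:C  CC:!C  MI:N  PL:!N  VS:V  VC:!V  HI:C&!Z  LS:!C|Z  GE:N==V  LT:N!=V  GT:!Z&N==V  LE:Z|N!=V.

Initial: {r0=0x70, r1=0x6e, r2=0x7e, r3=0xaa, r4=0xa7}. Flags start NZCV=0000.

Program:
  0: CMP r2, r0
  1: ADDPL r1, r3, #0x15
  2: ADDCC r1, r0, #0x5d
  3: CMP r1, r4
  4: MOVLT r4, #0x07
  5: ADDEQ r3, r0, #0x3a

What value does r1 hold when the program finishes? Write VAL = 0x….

[0] flags=0010 → (cmp)
[1] flags=0010 PL?T → r1=0xbf
[2] flags=0010 CC?F → skip
[3] flags=0010 → (cmp)
[4] flags=0010 LT?F → skip
[5] flags=0010 EQ?F → skip

VAL = 0xbf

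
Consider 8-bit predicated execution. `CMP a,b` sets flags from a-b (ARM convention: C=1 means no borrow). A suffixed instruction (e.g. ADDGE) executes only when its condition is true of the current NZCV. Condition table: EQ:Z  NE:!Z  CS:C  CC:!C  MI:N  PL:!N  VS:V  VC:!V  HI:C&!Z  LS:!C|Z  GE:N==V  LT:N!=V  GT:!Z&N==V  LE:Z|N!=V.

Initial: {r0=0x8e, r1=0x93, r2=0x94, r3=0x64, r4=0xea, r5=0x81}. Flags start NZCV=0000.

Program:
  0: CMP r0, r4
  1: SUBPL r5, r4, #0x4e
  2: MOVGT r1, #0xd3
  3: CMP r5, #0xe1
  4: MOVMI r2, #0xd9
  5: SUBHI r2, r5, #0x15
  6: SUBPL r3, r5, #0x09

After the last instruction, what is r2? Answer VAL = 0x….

VAL = 0xd9

0: ✓ CMP  NZCV=1000
1: · SUBPL
2: · MOVGT
3: ✓ CMP  NZCV=1000
4: ✓ MOVMI  r2←0xd9
5: · SUBHI
6: · SUBPL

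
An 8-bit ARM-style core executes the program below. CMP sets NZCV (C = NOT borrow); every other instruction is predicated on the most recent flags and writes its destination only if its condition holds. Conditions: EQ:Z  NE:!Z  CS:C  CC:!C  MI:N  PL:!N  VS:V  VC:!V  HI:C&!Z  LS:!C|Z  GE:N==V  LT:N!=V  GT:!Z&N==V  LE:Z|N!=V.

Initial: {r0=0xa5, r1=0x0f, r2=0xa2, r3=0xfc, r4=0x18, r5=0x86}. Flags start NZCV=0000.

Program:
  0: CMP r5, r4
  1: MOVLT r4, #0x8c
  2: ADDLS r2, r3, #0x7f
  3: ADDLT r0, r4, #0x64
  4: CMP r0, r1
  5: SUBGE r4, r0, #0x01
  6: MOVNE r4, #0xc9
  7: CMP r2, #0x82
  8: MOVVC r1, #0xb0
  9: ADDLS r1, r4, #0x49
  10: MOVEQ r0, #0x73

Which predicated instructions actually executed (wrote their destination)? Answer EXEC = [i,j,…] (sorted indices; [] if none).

EXEC = [1,3,6,8]

[0] flags=0011 → (cmp)
[1] flags=0011 LT?T → r4=0x8c
[2] flags=0011 LS?F → skip
[3] flags=0011 LT?T → r0=0xf0
[4] flags=1010 → (cmp)
[5] flags=1010 GE?F → skip
[6] flags=1010 NE?T → r4=0xc9
[7] flags=0010 → (cmp)
[8] flags=0010 VC?T → r1=0xb0
[9] flags=0010 LS?F → skip
[10] flags=0010 EQ?F → skip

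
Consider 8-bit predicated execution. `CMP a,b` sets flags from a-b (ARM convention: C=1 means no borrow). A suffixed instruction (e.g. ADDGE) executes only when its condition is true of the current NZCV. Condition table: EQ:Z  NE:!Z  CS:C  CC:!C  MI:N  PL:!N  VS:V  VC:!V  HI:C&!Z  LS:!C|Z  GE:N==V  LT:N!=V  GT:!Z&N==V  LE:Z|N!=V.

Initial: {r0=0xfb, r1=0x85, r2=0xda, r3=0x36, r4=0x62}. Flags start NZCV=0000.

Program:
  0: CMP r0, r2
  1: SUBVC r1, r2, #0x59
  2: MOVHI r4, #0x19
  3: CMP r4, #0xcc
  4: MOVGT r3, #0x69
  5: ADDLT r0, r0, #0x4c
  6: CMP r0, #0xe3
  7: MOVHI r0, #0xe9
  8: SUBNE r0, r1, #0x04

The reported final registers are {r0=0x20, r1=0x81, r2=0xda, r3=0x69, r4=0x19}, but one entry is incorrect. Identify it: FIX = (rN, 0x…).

FIX = (r0, 0x7d)

0: ✓ CMP  NZCV=0010
1: ✓ SUBVC  r1←0x81
2: ✓ MOVHI  r4←0x19
3: ✓ CMP  NZCV=0000
4: ✓ MOVGT  r3←0x69
5: · ADDLT
6: ✓ CMP  NZCV=0010
7: ✓ MOVHI  r0←0xe9
8: ✓ SUBNE  r0←0x7d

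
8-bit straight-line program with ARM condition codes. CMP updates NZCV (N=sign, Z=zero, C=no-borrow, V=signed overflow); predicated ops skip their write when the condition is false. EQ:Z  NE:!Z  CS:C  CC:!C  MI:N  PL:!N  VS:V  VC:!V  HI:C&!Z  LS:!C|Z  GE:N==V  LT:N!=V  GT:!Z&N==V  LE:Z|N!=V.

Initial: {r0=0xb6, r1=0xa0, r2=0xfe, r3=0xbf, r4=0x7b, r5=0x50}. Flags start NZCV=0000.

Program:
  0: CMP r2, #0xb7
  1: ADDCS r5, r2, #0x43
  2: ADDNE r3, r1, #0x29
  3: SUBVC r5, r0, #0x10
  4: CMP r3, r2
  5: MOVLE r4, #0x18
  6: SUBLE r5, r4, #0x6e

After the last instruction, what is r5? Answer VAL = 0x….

VAL = 0xaa

0: ✓ CMP  NZCV=0010
1: ✓ ADDCS  r5←0x41
2: ✓ ADDNE  r3←0xc9
3: ✓ SUBVC  r5←0xa6
4: ✓ CMP  NZCV=1000
5: ✓ MOVLE  r4←0x18
6: ✓ SUBLE  r5←0xaa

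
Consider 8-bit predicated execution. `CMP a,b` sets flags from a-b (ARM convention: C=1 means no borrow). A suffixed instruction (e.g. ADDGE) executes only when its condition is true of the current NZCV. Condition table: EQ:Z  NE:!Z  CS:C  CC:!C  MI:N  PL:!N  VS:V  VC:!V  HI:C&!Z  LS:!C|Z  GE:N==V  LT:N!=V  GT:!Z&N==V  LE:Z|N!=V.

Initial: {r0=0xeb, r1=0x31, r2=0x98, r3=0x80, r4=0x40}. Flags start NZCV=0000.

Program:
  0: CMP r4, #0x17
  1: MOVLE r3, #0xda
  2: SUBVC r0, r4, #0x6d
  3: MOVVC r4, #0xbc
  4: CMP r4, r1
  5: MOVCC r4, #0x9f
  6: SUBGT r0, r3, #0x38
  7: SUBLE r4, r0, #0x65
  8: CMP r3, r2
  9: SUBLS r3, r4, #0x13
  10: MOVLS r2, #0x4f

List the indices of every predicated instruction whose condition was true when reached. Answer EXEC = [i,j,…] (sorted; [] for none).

EXEC = [2,3,7,9,10]

[0] flags=0010 → (cmp)
[1] flags=0010 LE?F → skip
[2] flags=0010 VC?T → r0=0xd3
[3] flags=0010 VC?T → r4=0xbc
[4] flags=1010 → (cmp)
[5] flags=1010 CC?F → skip
[6] flags=1010 GT?F → skip
[7] flags=1010 LE?T → r4=0x6e
[8] flags=1000 → (cmp)
[9] flags=1000 LS?T → r3=0x5b
[10] flags=1000 LS?T → r2=0x4f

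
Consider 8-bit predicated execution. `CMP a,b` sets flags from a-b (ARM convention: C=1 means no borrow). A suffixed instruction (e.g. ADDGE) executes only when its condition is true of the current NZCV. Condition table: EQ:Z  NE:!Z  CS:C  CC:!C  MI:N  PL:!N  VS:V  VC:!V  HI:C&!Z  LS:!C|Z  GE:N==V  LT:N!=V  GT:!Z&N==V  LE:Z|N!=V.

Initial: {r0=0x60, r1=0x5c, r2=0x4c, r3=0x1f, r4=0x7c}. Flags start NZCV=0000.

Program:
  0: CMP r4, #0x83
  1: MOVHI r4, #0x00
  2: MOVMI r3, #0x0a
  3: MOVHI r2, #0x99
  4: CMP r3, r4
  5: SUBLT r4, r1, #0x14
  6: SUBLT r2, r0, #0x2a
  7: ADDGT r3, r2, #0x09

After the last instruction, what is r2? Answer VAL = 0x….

[0] flags=1001 → (cmp)
[1] flags=1001 HI?F → skip
[2] flags=1001 MI?T → r3=0x0a
[3] flags=1001 HI?F → skip
[4] flags=1000 → (cmp)
[5] flags=1000 LT?T → r4=0x48
[6] flags=1000 LT?T → r2=0x36
[7] flags=1000 GT?F → skip

VAL = 0x36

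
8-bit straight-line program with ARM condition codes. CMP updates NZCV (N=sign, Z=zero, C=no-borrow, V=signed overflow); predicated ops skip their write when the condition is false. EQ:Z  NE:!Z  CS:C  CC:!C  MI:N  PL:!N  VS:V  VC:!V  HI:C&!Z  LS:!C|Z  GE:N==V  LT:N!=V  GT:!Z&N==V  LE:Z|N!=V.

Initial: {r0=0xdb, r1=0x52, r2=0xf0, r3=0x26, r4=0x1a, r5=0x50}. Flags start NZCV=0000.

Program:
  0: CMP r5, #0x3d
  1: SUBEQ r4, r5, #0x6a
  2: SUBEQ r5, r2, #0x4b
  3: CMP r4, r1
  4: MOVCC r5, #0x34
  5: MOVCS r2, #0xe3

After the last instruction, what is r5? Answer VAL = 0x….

VAL = 0x34

0: ✓ CMP  NZCV=0010
1: · SUBEQ
2: · SUBEQ
3: ✓ CMP  NZCV=1000
4: ✓ MOVCC  r5←0x34
5: · MOVCS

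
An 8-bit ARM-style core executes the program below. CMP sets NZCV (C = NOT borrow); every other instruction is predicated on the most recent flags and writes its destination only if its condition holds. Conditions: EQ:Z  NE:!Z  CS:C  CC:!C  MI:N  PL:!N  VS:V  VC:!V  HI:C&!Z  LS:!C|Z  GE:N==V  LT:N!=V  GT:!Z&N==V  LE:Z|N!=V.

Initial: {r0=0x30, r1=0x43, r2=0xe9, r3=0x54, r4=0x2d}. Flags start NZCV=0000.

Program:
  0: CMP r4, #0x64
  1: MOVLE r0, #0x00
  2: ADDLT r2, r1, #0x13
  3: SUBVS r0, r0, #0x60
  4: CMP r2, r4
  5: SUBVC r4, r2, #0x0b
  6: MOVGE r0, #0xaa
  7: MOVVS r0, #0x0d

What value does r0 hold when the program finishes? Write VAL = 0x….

0: ✓ CMP  NZCV=1000
1: ✓ MOVLE  r0←0x00
2: ✓ ADDLT  r2←0x56
3: · SUBVS
4: ✓ CMP  NZCV=0010
5: ✓ SUBVC  r4←0x4b
6: ✓ MOVGE  r0←0xaa
7: · MOVVS

VAL = 0xaa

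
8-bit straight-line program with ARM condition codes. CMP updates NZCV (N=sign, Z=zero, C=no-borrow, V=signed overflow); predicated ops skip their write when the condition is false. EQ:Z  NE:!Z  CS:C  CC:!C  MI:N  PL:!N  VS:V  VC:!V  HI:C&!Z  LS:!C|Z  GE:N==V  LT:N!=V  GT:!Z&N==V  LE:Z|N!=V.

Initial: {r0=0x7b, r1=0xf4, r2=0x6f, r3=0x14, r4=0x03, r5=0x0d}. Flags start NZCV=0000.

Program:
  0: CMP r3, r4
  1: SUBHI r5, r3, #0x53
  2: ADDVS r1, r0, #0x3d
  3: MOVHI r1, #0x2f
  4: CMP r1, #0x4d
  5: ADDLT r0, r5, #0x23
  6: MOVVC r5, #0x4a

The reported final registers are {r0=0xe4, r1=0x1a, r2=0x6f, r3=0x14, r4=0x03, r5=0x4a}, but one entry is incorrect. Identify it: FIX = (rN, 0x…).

[0] flags=0010 → (cmp)
[1] flags=0010 HI?T → r5=0xc1
[2] flags=0010 VS?F → skip
[3] flags=0010 HI?T → r1=0x2f
[4] flags=1000 → (cmp)
[5] flags=1000 LT?T → r0=0xe4
[6] flags=1000 VC?T → r5=0x4a

FIX = (r1, 0x2f)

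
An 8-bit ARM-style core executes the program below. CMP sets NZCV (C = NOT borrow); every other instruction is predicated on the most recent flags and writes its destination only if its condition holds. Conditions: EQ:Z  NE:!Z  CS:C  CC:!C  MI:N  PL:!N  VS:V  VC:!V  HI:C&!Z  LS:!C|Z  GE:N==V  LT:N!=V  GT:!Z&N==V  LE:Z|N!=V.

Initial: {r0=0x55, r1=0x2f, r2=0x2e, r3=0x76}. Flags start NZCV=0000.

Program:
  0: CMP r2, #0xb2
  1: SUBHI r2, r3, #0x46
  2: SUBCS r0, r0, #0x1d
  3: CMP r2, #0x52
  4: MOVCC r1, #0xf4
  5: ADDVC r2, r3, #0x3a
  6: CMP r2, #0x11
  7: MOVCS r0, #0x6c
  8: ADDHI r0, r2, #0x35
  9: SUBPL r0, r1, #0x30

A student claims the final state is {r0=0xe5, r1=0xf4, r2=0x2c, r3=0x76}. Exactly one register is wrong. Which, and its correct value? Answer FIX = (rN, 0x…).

FIX = (r2, 0xb0)

[0] flags=0000 → (cmp)
[1] flags=0000 HI?F → skip
[2] flags=0000 CS?F → skip
[3] flags=1000 → (cmp)
[4] flags=1000 CC?T → r1=0xf4
[5] flags=1000 VC?T → r2=0xb0
[6] flags=1010 → (cmp)
[7] flags=1010 CS?T → r0=0x6c
[8] flags=1010 HI?T → r0=0xe5
[9] flags=1010 PL?F → skip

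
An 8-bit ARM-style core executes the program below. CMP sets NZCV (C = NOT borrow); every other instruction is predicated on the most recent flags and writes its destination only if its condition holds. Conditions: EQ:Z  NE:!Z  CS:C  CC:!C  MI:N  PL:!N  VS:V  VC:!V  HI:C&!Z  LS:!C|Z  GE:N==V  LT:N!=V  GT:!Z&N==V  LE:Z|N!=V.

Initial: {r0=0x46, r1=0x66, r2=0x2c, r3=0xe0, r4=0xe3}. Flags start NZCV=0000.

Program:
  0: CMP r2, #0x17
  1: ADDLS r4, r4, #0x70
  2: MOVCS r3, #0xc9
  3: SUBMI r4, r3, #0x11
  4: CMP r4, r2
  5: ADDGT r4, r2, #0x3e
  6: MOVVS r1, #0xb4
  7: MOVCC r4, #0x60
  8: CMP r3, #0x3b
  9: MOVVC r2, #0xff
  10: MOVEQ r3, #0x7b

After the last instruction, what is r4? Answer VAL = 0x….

0: ✓ CMP  NZCV=0010
1: · ADDLS
2: ✓ MOVCS  r3←0xc9
3: · SUBMI
4: ✓ CMP  NZCV=1010
5: · ADDGT
6: · MOVVS
7: · MOVCC
8: ✓ CMP  NZCV=1010
9: ✓ MOVVC  r2←0xff
10: · MOVEQ

VAL = 0xe3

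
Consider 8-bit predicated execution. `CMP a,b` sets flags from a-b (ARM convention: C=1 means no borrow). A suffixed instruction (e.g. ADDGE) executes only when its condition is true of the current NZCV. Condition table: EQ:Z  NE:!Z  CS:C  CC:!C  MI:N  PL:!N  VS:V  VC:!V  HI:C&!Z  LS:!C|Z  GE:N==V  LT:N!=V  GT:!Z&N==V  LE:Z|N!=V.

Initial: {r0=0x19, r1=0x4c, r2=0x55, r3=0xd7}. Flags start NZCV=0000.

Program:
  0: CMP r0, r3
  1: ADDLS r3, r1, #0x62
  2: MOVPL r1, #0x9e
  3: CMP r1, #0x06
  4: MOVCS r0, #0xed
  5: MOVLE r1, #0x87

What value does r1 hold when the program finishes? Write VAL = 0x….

[0] flags=0000 → (cmp)
[1] flags=0000 LS?T → r3=0xae
[2] flags=0000 PL?T → r1=0x9e
[3] flags=1010 → (cmp)
[4] flags=1010 CS?T → r0=0xed
[5] flags=1010 LE?T → r1=0x87

VAL = 0x87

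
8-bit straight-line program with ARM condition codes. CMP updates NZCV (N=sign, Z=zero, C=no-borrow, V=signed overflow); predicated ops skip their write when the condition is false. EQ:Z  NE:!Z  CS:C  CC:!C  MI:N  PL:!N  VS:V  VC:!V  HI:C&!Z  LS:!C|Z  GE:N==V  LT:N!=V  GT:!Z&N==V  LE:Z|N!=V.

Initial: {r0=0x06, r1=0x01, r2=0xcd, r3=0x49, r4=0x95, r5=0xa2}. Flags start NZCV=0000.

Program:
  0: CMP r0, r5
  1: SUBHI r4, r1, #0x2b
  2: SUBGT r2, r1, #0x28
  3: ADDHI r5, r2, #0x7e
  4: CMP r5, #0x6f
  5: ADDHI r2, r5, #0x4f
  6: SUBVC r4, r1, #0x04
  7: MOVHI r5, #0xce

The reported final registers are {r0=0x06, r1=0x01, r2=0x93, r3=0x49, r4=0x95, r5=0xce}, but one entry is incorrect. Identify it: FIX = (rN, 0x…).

[0] flags=0000 → (cmp)
[1] flags=0000 HI?F → skip
[2] flags=0000 GT?T → r2=0xd9
[3] flags=0000 HI?F → skip
[4] flags=0011 → (cmp)
[5] flags=0011 HI?T → r2=0xf1
[6] flags=0011 VC?F → skip
[7] flags=0011 HI?T → r5=0xce

FIX = (r2, 0xf1)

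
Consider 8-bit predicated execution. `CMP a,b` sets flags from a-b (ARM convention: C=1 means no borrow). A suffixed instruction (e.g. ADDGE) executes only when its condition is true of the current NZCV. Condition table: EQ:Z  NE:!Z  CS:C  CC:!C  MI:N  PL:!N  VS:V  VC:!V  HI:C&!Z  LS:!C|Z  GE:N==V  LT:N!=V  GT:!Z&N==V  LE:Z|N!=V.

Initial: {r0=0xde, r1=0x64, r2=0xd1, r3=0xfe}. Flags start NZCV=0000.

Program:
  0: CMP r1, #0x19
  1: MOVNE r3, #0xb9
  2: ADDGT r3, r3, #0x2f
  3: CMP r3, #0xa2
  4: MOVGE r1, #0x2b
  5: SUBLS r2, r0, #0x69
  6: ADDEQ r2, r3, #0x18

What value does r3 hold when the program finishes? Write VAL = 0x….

[0] flags=0010 → (cmp)
[1] flags=0010 NE?T → r3=0xb9
[2] flags=0010 GT?T → r3=0xe8
[3] flags=0010 → (cmp)
[4] flags=0010 GE?T → r1=0x2b
[5] flags=0010 LS?F → skip
[6] flags=0010 EQ?F → skip

VAL = 0xe8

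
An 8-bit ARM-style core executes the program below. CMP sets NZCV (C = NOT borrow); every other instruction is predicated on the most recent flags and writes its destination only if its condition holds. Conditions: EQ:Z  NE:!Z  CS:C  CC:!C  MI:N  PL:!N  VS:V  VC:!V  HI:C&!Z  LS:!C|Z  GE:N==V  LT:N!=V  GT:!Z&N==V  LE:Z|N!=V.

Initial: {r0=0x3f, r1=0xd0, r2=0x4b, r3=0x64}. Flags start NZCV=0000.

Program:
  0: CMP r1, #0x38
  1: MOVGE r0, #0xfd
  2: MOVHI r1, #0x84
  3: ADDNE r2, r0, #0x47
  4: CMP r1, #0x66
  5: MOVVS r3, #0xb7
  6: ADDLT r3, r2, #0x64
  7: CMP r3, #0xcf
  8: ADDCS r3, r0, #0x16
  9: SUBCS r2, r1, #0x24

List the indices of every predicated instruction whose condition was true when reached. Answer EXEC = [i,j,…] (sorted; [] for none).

EXEC = [2,3,5,6,8,9]

0: ✓ CMP  NZCV=1010
1: · MOVGE
2: ✓ MOVHI  r1←0x84
3: ✓ ADDNE  r2←0x86
4: ✓ CMP  NZCV=0011
5: ✓ MOVVS  r3←0xb7
6: ✓ ADDLT  r3←0xea
7: ✓ CMP  NZCV=0010
8: ✓ ADDCS  r3←0x55
9: ✓ SUBCS  r2←0x60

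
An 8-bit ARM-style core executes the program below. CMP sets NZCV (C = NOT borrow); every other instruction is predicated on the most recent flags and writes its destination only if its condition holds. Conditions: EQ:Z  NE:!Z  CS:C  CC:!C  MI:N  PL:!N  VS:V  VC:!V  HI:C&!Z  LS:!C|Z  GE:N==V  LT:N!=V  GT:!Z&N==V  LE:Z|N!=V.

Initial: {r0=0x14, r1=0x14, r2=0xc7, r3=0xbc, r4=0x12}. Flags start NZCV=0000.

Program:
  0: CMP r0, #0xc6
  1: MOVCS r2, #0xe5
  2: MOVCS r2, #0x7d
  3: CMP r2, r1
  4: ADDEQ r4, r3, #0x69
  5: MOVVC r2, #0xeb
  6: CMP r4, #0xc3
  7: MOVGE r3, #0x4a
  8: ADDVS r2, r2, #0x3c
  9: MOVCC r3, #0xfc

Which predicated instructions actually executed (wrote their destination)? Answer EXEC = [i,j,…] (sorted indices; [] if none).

0: ✓ CMP  NZCV=0000
1: · MOVCS
2: · MOVCS
3: ✓ CMP  NZCV=1010
4: · ADDEQ
5: ✓ MOVVC  r2←0xeb
6: ✓ CMP  NZCV=0000
7: ✓ MOVGE  r3←0x4a
8: · ADDVS
9: ✓ MOVCC  r3←0xfc

EXEC = [5,7,9]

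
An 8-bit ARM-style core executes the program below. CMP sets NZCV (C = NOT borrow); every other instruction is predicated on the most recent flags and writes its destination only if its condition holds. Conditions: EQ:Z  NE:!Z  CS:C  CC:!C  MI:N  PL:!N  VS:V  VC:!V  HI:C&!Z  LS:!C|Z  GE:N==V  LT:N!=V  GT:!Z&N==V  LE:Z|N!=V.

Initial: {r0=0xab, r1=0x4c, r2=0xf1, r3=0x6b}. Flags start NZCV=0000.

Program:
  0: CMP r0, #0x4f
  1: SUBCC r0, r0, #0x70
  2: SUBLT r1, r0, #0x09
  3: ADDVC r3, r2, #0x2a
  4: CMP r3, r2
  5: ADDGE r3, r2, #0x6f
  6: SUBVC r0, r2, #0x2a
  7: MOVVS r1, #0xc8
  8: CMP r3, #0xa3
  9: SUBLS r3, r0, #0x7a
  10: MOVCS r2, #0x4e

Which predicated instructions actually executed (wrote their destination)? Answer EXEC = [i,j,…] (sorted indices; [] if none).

[0] flags=0011 → (cmp)
[1] flags=0011 CC?F → skip
[2] flags=0011 LT?T → r1=0xa2
[3] flags=0011 VC?F → skip
[4] flags=0000 → (cmp)
[5] flags=0000 GE?T → r3=0x60
[6] flags=0000 VC?T → r0=0xc7
[7] flags=0000 VS?F → skip
[8] flags=1001 → (cmp)
[9] flags=1001 LS?T → r3=0x4d
[10] flags=1001 CS?F → skip

EXEC = [2,5,6,9]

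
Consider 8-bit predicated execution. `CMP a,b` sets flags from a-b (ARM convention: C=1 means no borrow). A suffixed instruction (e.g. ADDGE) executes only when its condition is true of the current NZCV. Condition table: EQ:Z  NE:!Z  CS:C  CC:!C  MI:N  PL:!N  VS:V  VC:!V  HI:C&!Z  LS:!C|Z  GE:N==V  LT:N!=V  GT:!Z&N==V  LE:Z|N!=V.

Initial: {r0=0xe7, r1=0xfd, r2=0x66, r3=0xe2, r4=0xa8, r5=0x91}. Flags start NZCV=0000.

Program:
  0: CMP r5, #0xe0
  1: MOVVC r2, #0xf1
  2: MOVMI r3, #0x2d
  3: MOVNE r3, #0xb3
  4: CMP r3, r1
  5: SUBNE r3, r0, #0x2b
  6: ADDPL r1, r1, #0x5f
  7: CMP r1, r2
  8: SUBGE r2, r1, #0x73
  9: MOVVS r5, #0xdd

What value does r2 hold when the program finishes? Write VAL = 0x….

VAL = 0x8a

[0] flags=1000 → (cmp)
[1] flags=1000 VC?T → r2=0xf1
[2] flags=1000 MI?T → r3=0x2d
[3] flags=1000 NE?T → r3=0xb3
[4] flags=1000 → (cmp)
[5] flags=1000 NE?T → r3=0xbc
[6] flags=1000 PL?F → skip
[7] flags=0010 → (cmp)
[8] flags=0010 GE?T → r2=0x8a
[9] flags=0010 VS?F → skip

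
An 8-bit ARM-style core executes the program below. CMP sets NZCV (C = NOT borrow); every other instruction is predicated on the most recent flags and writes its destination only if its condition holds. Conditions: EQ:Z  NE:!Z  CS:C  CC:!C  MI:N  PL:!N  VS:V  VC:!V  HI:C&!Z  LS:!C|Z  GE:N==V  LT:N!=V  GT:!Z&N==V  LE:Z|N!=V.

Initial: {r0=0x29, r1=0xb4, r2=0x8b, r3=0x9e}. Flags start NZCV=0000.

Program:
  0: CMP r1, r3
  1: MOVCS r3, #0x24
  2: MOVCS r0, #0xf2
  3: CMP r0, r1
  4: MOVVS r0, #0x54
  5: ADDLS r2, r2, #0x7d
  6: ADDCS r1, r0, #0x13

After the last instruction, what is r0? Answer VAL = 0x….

[0] flags=0010 → (cmp)
[1] flags=0010 CS?T → r3=0x24
[2] flags=0010 CS?T → r0=0xf2
[3] flags=0010 → (cmp)
[4] flags=0010 VS?F → skip
[5] flags=0010 LS?F → skip
[6] flags=0010 CS?T → r1=0x05

VAL = 0xf2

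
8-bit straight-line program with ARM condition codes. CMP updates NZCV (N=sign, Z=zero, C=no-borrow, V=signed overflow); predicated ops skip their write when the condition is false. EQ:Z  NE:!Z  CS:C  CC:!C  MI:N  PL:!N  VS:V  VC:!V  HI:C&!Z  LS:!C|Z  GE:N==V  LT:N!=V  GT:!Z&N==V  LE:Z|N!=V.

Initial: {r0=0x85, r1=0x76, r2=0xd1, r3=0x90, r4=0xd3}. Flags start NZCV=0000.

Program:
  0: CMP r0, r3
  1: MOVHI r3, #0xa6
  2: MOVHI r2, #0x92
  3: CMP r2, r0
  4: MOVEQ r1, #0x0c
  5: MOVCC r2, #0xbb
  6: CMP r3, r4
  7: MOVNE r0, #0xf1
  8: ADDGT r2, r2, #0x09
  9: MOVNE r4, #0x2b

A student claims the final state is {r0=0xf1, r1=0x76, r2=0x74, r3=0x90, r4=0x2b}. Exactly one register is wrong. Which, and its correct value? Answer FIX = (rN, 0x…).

[0] flags=1000 → (cmp)
[1] flags=1000 HI?F → skip
[2] flags=1000 HI?F → skip
[3] flags=0010 → (cmp)
[4] flags=0010 EQ?F → skip
[5] flags=0010 CC?F → skip
[6] flags=1000 → (cmp)
[7] flags=1000 NE?T → r0=0xf1
[8] flags=1000 GT?F → skip
[9] flags=1000 NE?T → r4=0x2b

FIX = (r2, 0xd1)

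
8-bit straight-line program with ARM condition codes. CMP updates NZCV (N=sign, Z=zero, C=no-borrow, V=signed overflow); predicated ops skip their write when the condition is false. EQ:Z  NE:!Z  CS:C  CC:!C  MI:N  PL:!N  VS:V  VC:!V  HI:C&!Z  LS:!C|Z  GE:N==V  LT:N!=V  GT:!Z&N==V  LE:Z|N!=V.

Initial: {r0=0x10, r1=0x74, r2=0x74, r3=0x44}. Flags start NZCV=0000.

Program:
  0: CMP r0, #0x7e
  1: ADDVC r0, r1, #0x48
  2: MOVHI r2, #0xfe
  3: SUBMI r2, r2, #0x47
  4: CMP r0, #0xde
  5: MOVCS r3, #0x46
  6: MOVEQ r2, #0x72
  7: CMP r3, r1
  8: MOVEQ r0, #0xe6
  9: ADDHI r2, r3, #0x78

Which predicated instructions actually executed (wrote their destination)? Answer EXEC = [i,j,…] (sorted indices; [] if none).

0: ✓ CMP  NZCV=1000
1: ✓ ADDVC  r0←0xbc
2: · MOVHI
3: ✓ SUBMI  r2←0x2d
4: ✓ CMP  NZCV=1000
5: · MOVCS
6: · MOVEQ
7: ✓ CMP  NZCV=1000
8: · MOVEQ
9: · ADDHI

EXEC = [1,3]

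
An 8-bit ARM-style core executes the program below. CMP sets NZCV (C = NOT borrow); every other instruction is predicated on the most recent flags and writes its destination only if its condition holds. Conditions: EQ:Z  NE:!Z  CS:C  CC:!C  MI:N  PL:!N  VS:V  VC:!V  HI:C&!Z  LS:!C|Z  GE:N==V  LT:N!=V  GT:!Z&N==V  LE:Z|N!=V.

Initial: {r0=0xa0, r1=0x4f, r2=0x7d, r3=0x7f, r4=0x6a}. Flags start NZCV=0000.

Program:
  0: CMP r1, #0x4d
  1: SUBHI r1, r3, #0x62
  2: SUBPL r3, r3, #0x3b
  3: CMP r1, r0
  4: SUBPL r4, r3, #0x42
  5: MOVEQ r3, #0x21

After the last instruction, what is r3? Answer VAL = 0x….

VAL = 0x44

0: ✓ CMP  NZCV=0010
1: ✓ SUBHI  r1←0x1d
2: ✓ SUBPL  r3←0x44
3: ✓ CMP  NZCV=0000
4: ✓ SUBPL  r4←0x02
5: · MOVEQ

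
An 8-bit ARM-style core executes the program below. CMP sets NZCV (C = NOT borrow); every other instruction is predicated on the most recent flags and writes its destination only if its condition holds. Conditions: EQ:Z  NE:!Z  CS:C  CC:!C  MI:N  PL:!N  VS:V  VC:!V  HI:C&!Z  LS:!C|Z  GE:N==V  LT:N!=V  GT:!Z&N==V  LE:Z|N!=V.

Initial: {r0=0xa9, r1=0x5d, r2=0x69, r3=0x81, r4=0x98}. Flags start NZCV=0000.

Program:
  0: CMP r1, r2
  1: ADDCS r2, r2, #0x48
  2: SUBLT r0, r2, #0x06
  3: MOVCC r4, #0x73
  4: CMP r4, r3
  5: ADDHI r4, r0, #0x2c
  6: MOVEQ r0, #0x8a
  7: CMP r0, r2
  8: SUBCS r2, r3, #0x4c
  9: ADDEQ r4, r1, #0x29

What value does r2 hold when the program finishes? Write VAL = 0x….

[0] flags=1000 → (cmp)
[1] flags=1000 CS?F → skip
[2] flags=1000 LT?T → r0=0x63
[3] flags=1000 CC?T → r4=0x73
[4] flags=1001 → (cmp)
[5] flags=1001 HI?F → skip
[6] flags=1001 EQ?F → skip
[7] flags=1000 → (cmp)
[8] flags=1000 CS?F → skip
[9] flags=1000 EQ?F → skip

VAL = 0x69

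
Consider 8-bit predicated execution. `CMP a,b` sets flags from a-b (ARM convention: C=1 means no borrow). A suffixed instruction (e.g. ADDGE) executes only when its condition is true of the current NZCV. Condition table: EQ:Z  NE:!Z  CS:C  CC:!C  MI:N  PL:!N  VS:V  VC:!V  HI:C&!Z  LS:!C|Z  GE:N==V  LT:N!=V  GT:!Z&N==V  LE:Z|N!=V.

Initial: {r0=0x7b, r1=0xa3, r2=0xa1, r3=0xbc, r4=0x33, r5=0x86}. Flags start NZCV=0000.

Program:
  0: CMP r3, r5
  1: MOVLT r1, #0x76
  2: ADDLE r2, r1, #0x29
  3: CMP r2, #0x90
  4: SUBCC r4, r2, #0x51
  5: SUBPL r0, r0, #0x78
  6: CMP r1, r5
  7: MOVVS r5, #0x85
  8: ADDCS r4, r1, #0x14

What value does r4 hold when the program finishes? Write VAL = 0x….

[0] flags=0010 → (cmp)
[1] flags=0010 LT?F → skip
[2] flags=0010 LE?F → skip
[3] flags=0010 → (cmp)
[4] flags=0010 CC?F → skip
[5] flags=0010 PL?T → r0=0x03
[6] flags=0010 → (cmp)
[7] flags=0010 VS?F → skip
[8] flags=0010 CS?T → r4=0xb7

VAL = 0xb7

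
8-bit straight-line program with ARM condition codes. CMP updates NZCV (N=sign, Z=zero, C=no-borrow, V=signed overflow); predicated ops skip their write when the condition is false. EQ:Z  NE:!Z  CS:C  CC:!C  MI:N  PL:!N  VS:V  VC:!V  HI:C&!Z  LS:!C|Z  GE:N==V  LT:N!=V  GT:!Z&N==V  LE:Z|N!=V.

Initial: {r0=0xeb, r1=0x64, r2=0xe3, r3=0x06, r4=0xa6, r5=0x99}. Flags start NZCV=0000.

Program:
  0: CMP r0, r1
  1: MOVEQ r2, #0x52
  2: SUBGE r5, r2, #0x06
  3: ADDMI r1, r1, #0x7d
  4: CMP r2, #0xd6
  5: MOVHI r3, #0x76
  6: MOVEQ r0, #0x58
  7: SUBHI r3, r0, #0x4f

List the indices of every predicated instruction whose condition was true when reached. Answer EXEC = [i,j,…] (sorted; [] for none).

EXEC = [3,5,7]

0: ✓ CMP  NZCV=1010
1: · MOVEQ
2: · SUBGE
3: ✓ ADDMI  r1←0xe1
4: ✓ CMP  NZCV=0010
5: ✓ MOVHI  r3←0x76
6: · MOVEQ
7: ✓ SUBHI  r3←0x9c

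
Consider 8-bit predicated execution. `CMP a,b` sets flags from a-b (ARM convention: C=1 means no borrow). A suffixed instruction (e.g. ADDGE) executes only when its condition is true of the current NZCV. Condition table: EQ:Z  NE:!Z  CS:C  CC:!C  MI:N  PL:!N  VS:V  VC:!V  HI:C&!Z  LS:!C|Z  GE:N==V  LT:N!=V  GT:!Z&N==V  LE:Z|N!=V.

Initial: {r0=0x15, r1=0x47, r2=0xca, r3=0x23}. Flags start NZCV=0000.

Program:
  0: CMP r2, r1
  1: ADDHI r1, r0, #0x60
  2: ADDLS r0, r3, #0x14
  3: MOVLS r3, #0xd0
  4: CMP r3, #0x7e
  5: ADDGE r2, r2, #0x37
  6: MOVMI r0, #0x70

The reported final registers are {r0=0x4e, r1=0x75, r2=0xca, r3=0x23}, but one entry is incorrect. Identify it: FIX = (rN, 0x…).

FIX = (r0, 0x70)

0: ✓ CMP  NZCV=1010
1: ✓ ADDHI  r1←0x75
2: · ADDLS
3: · MOVLS
4: ✓ CMP  NZCV=1000
5: · ADDGE
6: ✓ MOVMI  r0←0x70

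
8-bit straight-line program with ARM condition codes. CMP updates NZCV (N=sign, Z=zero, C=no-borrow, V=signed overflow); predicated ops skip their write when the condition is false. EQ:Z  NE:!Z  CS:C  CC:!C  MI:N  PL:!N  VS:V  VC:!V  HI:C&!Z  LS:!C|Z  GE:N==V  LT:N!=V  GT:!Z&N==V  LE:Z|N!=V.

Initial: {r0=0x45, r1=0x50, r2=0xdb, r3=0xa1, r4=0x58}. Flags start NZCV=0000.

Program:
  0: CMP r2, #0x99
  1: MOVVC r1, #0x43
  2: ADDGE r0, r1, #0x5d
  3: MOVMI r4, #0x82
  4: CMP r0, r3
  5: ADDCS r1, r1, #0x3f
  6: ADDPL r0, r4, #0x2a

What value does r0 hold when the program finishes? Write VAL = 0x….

[0] flags=0010 → (cmp)
[1] flags=0010 VC?T → r1=0x43
[2] flags=0010 GE?T → r0=0xa0
[3] flags=0010 MI?F → skip
[4] flags=1000 → (cmp)
[5] flags=1000 CS?F → skip
[6] flags=1000 PL?F → skip

VAL = 0xa0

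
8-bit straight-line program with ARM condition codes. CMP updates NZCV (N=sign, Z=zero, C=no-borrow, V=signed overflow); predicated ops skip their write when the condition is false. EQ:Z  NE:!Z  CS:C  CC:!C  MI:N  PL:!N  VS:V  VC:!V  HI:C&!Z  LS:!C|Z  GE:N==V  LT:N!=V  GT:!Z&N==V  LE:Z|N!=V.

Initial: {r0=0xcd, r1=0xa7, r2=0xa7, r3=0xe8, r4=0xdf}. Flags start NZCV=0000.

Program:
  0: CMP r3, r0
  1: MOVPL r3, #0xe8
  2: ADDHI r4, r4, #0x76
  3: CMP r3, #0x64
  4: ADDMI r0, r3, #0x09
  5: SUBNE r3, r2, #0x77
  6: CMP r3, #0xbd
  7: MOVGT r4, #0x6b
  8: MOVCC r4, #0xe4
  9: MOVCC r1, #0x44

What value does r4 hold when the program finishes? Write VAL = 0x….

0: ✓ CMP  NZCV=0010
1: ✓ MOVPL  r3←0xe8
2: ✓ ADDHI  r4←0x55
3: ✓ CMP  NZCV=1010
4: ✓ ADDMI  r0←0xf1
5: ✓ SUBNE  r3←0x30
6: ✓ CMP  NZCV=0000
7: ✓ MOVGT  r4←0x6b
8: ✓ MOVCC  r4←0xe4
9: ✓ MOVCC  r1←0x44

VAL = 0xe4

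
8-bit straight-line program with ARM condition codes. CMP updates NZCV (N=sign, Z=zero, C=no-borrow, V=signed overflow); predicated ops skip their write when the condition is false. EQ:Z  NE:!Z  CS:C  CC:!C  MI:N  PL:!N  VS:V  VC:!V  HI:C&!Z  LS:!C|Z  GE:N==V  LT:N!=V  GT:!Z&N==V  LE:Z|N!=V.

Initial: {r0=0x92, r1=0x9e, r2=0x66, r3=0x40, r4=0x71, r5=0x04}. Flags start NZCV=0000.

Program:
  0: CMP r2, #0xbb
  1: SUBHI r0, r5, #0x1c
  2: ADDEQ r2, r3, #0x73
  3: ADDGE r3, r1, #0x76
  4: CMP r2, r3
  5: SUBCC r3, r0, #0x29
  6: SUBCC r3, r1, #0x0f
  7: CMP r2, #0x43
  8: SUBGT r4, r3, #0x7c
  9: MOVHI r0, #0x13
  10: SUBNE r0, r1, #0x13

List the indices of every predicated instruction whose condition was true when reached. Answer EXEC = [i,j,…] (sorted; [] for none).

[0] flags=1001 → (cmp)
[1] flags=1001 HI?F → skip
[2] flags=1001 EQ?F → skip
[3] flags=1001 GE?T → r3=0x14
[4] flags=0010 → (cmp)
[5] flags=0010 CC?F → skip
[6] flags=0010 CC?F → skip
[7] flags=0010 → (cmp)
[8] flags=0010 GT?T → r4=0x98
[9] flags=0010 HI?T → r0=0x13
[10] flags=0010 NE?T → r0=0x8b

EXEC = [3,8,9,10]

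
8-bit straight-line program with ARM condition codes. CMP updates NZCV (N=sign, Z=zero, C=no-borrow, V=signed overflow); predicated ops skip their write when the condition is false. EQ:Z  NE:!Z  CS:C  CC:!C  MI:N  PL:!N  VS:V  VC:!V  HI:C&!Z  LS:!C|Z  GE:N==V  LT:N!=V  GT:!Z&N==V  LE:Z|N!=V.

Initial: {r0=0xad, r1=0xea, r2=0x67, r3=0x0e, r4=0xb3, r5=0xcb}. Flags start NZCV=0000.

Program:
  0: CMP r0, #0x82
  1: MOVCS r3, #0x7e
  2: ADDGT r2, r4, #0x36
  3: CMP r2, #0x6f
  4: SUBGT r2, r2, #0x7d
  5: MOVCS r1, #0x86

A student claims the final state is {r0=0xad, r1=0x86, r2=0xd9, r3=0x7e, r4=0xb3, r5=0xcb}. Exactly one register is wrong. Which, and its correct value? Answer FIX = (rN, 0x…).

0: ✓ CMP  NZCV=0010
1: ✓ MOVCS  r3←0x7e
2: ✓ ADDGT  r2←0xe9
3: ✓ CMP  NZCV=0011
4: · SUBGT
5: ✓ MOVCS  r1←0x86

FIX = (r2, 0xe9)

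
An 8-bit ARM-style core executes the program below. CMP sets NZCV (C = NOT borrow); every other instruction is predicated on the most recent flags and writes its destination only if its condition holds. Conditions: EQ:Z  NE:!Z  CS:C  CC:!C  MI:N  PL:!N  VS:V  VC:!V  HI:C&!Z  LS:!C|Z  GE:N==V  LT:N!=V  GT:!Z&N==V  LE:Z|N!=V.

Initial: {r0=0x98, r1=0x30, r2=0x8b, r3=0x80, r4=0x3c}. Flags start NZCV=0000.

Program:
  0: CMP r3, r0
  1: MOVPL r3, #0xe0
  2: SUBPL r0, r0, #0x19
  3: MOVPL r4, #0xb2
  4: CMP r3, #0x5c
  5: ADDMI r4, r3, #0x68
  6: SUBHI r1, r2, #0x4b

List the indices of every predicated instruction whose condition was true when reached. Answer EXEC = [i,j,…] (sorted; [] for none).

[0] flags=1000 → (cmp)
[1] flags=1000 PL?F → skip
[2] flags=1000 PL?F → skip
[3] flags=1000 PL?F → skip
[4] flags=0011 → (cmp)
[5] flags=0011 MI?F → skip
[6] flags=0011 HI?T → r1=0x40

EXEC = [6]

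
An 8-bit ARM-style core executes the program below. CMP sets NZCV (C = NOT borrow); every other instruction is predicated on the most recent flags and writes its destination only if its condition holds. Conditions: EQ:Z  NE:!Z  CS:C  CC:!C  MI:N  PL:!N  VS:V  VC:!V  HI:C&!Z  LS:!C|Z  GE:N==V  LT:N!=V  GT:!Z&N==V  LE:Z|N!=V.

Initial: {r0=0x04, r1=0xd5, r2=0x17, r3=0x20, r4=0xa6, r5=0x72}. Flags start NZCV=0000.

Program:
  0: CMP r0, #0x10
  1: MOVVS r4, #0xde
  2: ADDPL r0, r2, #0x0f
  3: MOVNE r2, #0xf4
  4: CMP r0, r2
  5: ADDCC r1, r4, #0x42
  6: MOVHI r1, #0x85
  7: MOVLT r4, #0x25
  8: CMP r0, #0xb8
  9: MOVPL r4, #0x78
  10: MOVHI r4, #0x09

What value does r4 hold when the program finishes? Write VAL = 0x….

VAL = 0x78

[0] flags=1000 → (cmp)
[1] flags=1000 VS?F → skip
[2] flags=1000 PL?F → skip
[3] flags=1000 NE?T → r2=0xf4
[4] flags=0000 → (cmp)
[5] flags=0000 CC?T → r1=0xe8
[6] flags=0000 HI?F → skip
[7] flags=0000 LT?F → skip
[8] flags=0000 → (cmp)
[9] flags=0000 PL?T → r4=0x78
[10] flags=0000 HI?F → skip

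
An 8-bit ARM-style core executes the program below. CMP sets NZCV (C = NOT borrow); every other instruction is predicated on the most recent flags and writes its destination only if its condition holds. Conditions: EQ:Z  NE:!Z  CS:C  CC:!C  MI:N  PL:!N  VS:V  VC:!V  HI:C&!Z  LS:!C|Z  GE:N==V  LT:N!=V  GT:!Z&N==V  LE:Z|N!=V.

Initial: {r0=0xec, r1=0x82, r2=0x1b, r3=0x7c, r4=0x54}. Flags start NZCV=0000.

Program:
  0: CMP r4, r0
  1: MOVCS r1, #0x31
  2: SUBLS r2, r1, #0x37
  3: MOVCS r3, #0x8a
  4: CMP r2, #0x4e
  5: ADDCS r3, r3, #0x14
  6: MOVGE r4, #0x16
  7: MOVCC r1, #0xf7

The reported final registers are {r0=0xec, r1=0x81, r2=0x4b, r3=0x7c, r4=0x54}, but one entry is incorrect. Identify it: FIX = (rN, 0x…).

FIX = (r1, 0xf7)

[0] flags=0000 → (cmp)
[1] flags=0000 CS?F → skip
[2] flags=0000 LS?T → r2=0x4b
[3] flags=0000 CS?F → skip
[4] flags=1000 → (cmp)
[5] flags=1000 CS?F → skip
[6] flags=1000 GE?F → skip
[7] flags=1000 CC?T → r1=0xf7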